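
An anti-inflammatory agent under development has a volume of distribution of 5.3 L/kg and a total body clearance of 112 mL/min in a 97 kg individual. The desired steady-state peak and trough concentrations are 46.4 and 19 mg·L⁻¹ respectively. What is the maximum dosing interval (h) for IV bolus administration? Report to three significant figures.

68.3 h

Total Vd = 5.3 × 97 = 514.1 L
Convert clearance: 112 mL/min × 60 min/h ÷ 1000 mL/L = 6.720 L/h
k = CL / Vd = 6.720 / 514.1 = 0.01307 h⁻¹
Between IV bolus doses, concentration decays as C = C₀·e^(−kτ), so C_peak/C_trough = e^(kτ).
τ_max = ln(C_peak/C_trough) / k = ln(46.4/19) / 0.01307 = 0.8929 / 0.01307 = 68.32 h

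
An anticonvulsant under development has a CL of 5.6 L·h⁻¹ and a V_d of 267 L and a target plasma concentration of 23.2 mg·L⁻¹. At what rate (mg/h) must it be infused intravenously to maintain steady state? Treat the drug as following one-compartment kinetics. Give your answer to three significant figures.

R₀ = 5.600 × 23.2 = 129.9 mg/h

130 mg/h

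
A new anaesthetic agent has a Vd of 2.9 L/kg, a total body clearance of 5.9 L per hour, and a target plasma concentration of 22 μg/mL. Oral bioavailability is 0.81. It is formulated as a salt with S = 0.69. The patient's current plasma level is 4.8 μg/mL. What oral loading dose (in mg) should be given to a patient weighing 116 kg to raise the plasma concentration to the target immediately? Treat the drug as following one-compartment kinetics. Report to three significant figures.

Vd = 2.9 L/kg × 116 kg = 336.4 L
Concentration deficit ΔC = 22 − 4.8 = 17.20 mg/L
LD = Vd × ΔC / F / S = 336.4 × 17.20 / 0.81 / 0.69 = 10350 mg

10400 mg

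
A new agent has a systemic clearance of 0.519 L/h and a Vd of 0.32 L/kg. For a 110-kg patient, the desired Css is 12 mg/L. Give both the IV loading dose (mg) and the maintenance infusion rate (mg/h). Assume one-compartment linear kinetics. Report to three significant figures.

(a) 422 mg; (b) 6.23 mg/h

Vd(total) = 110 kg × 0.32 L/kg = 35.20 L
LD = Vd · C_target = 35.20 × 12 = 422.4 mg
Maintenance: replace elimination → rate = CL × Css = 0.5190 × 12 = 6.228 mg/h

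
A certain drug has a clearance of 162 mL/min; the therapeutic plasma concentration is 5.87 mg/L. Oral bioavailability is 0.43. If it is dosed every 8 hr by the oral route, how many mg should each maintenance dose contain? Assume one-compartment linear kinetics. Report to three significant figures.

1060 mg

Convert clearance: 162 mL/min × 60 min/h ÷ 1000 mL/L = 9.720 L/h
D = CL × Css × τ / F = 9.720 × 5.87 × 8 / 0.43 = 1062 mg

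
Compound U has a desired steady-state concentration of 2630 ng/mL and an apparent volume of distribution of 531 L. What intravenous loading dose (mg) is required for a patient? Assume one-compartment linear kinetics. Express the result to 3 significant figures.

C = 2630 ng/mL = 2.630 mg/L
The loading dose fills Vd to the target concentration.
LD = Vd × C = 531.0 × 2.630 = 1397 mg

1400 mg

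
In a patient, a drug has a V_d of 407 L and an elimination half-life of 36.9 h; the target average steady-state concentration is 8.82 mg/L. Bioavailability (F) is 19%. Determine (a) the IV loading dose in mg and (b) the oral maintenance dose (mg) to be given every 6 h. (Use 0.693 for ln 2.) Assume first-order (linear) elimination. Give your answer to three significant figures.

(a) 3590 mg; (b) 2130 mg

LD = Vd × C = 407.0 × 8.82 = 3590 mg
CL = 0.693 × Vd / t½ = 0.693 × 407.0 / 36.9 = 7.644 L/h
D = CL × Css × τ / F = 7.644 × 8.82 × 6 / 0.19 = 2129 mg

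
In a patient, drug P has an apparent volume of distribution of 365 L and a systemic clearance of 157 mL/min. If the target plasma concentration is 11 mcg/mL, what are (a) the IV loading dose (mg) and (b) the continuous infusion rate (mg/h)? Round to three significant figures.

(a) 4020 mg; (b) 104 mg/h

Loading dose = Vd × C = 365.0 × 11 = 4015 mg
Convert clearance: 157 mL/min × 60 min/h ÷ 1000 mL/L = 9.420 L/h
Maintenance infusion rate = CL × Css = 9.420 × 11 = 103.6 mg/h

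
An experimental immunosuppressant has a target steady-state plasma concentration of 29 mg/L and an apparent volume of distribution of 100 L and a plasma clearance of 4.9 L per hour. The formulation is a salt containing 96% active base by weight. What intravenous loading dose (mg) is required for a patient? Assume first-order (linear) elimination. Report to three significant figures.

3020 mg

Loading dose depends on Vd (not clearance): it fills the distribution volume.
LD = Vd × C / S = 100.0 × 29.00 / 0.96 = 3021 mg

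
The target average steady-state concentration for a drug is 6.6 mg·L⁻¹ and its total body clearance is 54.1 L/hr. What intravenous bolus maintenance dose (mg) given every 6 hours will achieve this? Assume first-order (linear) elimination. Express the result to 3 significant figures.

2140 mg

D = CL × Css × τ = 54.10 × 6.6 × 6 = 2142 mg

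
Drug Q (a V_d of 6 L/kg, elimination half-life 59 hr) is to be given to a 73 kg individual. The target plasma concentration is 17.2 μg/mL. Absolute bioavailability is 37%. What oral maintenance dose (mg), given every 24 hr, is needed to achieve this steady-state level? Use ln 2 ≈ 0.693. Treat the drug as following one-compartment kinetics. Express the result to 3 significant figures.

Total Vd = 6 × 73 = 438.0 L
CL = 0.693 × Vd / t½ = 0.693 × 438.0 / 59 = 5.145 L/h
D = CL × Css × τ / F = 5.145 × 17.2 × 24 / 0.37 = 5740 mg

5740 mg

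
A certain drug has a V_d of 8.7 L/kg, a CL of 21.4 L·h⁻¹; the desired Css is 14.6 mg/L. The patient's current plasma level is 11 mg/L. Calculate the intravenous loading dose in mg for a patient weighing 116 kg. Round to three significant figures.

Vd(total) = 116 kg × 8.7 L/kg = 1009 L
Concentration deficit ΔC = 14.6 − 11 = 3.600 mg/L
LD = Vd × ΔC = 1009 × 3.600 = 3632 mg

3630 mg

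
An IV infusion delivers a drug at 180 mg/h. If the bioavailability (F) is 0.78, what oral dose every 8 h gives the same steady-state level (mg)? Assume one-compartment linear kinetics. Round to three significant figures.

1850 mg

To maintain the same Css, the systemic dosing rate must be unchanged: F·D/τ = infusion rate.
D = rate × τ / F = 180 × 8 / 0.78 = 1846 mg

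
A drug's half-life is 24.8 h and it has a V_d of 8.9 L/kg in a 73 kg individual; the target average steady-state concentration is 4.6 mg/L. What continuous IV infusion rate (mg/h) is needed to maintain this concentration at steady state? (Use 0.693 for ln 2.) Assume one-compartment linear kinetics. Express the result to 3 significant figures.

83.5 mg/h

Total Vd = 8.9 × 73 = 649.7 L
CL = ln 2 · Vd / t½ = 0.693 × 649.7 / 24.8 = 18.15 L/h
Infusion rate = CL × Css = 18.15 × 4.6 = 83.49 mg/h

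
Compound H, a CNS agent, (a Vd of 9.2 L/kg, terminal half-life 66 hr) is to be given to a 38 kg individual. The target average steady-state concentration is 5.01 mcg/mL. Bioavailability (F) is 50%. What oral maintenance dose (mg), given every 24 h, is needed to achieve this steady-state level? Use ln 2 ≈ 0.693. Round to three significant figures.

Vd(total) = 38 kg × 9.2 L/kg = 349.6 L
k = 0.693/66 = 0.01050 h⁻¹, so CL = k·Vd = 0.01050 × 349.6 = 3.671 L/h
D = CL × Css × τ / F = 3.671 × 5.01 × 24 / 0.5 = 882.8 mg

883 mg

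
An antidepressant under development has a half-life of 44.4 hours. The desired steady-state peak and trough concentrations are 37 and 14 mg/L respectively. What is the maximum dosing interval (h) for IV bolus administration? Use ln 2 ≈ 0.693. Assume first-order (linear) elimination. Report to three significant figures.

62.3 h

k = 0.693 / t½ = 0.693 / 44.4 = 0.01561 h⁻¹
Between IV bolus doses, concentration decays as C = C₀·e^(−kτ), so C_peak/C_trough = e^(kτ).
τ_max = ln(C_peak/C_trough) / k = ln(37/14) / 0.01561 = 0.9719 / 0.01561 = 62.26 h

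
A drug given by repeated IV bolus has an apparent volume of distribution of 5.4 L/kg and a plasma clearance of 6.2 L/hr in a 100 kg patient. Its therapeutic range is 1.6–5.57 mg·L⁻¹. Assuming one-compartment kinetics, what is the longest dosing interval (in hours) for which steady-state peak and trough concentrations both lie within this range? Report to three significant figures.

Vd = 5.4 L/kg × 100 kg = 540.0 L
k = CL / Vd = 6.200 / 540.0 = 0.01148 h⁻¹
Between IV bolus doses, concentration decays as C = C₀·e^(−kτ), so C_peak/C_trough = e^(kτ).
τ_max = ln(C_peak/C_trough) / k = ln(5.57/1.6) / 0.01148 = 1.247 / 0.01148 = 108.6 h

109 h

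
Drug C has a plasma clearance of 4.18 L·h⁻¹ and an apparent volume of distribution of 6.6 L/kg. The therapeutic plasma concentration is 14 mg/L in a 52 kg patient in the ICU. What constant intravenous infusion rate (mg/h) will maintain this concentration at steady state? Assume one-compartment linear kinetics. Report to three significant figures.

58.5 mg/h

R₀ = 4.180 × 14 = 58.52 mg/h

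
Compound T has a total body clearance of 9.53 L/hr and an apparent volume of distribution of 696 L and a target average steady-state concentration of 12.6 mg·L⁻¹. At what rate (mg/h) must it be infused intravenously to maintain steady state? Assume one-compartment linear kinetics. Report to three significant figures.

120 mg/h

At steady state, infusion rate equals elimination rate: rate in = CL × Css.
Infusion rate = CL · Css = 9.530 L/h × 12.6 mg/L = 120.1 mg/h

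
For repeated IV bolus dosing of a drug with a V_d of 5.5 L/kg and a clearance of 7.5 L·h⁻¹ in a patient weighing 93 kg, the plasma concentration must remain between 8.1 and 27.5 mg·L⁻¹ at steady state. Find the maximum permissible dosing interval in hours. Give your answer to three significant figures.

Vd(total) = 93 kg × 5.5 L/kg = 511.5 L
k = CL / Vd = 7.500 / 511.5 = 0.01466 h⁻¹
Between IV bolus doses, concentration decays as C = C₀·e^(−kτ), so C_peak/C_trough = e^(kτ).
τ_max = ln(C_peak/C_trough) / k = ln(27.5/8.1) / 0.01466 = 1.222 / 0.01466 = 83.36 h

83.4 h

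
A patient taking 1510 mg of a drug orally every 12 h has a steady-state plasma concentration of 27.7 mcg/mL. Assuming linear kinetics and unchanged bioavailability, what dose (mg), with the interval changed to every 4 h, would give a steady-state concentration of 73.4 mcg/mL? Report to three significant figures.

1330 mg

With linear kinetics, Css is proportional to dose rate (D/τ) at fixed clearance.
D₂ = D₁ × (Css,target / Css,current) × (τ₂/τ₁) = 1510 × (73.4/27.7) × (4/12) = 1334 mg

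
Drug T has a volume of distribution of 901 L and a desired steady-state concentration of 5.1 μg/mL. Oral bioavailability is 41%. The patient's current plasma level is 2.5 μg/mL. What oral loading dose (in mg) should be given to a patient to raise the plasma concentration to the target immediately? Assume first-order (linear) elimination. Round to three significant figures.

The loading dose fills Vd to the target concentration.
Concentration deficit ΔC = 5.1 − 2.5 = 2.600 mg/L
LD = Vd × ΔC / F = 901.0 × 2.600 / 0.41 = 5714 mg

5710 mg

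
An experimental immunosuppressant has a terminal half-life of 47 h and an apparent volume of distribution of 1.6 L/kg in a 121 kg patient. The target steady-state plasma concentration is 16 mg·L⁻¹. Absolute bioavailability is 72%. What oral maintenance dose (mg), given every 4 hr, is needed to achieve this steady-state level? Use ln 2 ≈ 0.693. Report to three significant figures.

254 mg

Vd = 1.6 L/kg × 121 kg = 193.6 L
k = 0.693/47 = 0.01474 h⁻¹, so CL = k·Vd = 0.01474 × 193.6 = 2.854 L/h
D = CL × Css × τ / F = 2.854 × 16 × 4 / 0.72 = 253.7 mg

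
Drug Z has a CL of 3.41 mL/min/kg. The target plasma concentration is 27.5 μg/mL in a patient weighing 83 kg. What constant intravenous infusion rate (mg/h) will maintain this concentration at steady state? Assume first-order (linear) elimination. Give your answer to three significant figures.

467 mg/h

CL = 3.41 mL/min/kg × 83 kg = 283.0 mL/min = 283.0 × 60/1000 = 16.98 L/h
R₀ = 16.98 × 27.5 = 467.0 mg/h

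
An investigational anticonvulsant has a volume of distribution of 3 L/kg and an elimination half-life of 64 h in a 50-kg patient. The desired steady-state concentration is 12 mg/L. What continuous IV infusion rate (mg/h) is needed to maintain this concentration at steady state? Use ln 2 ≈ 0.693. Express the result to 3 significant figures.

19.5 mg/h

Total Vd = 3 × 50 = 150.0 L
CL = ln 2 · Vd / t½ = 0.693 × 150.0 / 64 = 1.624 L/h
Infusion rate = CL × Css = 1.624 × 12 = 19.49 mg/h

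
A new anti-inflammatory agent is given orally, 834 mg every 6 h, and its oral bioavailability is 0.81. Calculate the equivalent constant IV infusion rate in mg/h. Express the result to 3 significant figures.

Equivalent systemic input: infusion rate = F·D/τ.
Rate = 0.81 × 834 / 6 = 112.6 mg/h

113 mg/h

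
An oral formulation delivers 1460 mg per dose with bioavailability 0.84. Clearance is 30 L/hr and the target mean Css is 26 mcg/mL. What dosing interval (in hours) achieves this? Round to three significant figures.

F·D/τ = CL·Css → τ = F·D / (CL·Css).
τ = 0.84 × 1460 / (30 × 26) = 1.572 h

1.57 h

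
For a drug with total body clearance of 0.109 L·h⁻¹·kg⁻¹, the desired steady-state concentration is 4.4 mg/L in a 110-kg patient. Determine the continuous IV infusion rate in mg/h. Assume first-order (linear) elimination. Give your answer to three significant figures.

CL = 0.109 L·h⁻¹·kg⁻¹ × 110 kg = 11.99 L/h
At steady state, infusion rate equals elimination rate: rate in = CL × Css.
R₀ = 11.99 × 4.4 = 52.76 mg/h

52.8 mg/h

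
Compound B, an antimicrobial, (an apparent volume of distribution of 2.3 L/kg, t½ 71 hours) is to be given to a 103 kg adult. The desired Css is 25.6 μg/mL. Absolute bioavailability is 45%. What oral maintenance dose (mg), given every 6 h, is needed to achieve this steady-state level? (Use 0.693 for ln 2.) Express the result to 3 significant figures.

Vd(total) = 103 kg × 2.3 L/kg = 236.9 L
k = 0.693/71 = 0.009761 h⁻¹, so CL = k·Vd = 0.009761 × 236.9 = 2.312 L/h
D = CL × Css × τ / F = 2.312 × 25.6 × 6 / 0.45 = 789.2 mg

789 mg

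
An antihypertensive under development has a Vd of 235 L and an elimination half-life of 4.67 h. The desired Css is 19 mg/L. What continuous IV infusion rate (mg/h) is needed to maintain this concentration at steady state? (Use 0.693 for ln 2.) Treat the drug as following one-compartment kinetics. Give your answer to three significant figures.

CL = ln 2 · Vd / t½ = 0.693 × 235.0 / 4.67 = 34.87 L/h
Infusion rate = CL × Css = 34.87 × 19 = 662.5 mg/h

663 mg/h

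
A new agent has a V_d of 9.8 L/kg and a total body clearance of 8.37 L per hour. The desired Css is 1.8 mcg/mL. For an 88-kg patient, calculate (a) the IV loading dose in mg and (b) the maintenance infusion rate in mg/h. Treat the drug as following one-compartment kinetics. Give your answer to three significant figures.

Total Vd = 9.8 × 88 = 862.4 L
Loading: fill Vd to C_target → 862.4 L × 1.8 mg/L = 1552 mg
Maintenance infusion rate = CL × Css = 8.370 × 1.8 = 15.07 mg/h

(a) 1550 mg; (b) 15.1 mg/h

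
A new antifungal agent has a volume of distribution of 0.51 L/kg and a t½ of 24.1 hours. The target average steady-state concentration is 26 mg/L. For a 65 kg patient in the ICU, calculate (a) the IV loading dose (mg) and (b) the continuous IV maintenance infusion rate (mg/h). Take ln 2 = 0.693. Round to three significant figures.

(a) 862 mg; (b) 24.8 mg/h

Total Vd = 0.51 × 65 = 33.15 L
LD = Vd × C = 33.15 × 26 = 861.9 mg
CL = 0.693 × Vd / t½ = 0.693 × 33.15 / 24.1 = 0.9532 L/h
Infusion rate = CL × Css = 0.9532 × 26 = 24.78 mg/h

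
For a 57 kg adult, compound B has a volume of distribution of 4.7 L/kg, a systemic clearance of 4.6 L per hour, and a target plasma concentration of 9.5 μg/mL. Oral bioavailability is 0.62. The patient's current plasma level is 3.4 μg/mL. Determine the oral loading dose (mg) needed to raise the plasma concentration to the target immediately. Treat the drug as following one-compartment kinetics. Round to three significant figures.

Vd = 4.7 L/kg × 57 kg = 267.9 L
Loading dose depends on Vd (not clearance): it fills the distribution volume.
Concentration deficit ΔC = 9.5 − 3.4 = 6.100 mg/L
LD = Vd × ΔC / F = 267.9 × 6.100 / 0.62 = 2636 mg

2640 mg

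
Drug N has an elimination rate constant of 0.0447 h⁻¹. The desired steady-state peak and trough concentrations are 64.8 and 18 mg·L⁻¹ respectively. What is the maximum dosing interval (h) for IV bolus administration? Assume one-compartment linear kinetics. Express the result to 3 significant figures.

Between IV bolus doses, concentration decays as C = C₀·e^(−kτ), so C_peak/C_trough = e^(kτ).
τ_max = ln(C_peak/C_trough) / k = ln(64.8/18) / 0.04470 = 1.281 / 0.04470 = 28.66 h

28.7 h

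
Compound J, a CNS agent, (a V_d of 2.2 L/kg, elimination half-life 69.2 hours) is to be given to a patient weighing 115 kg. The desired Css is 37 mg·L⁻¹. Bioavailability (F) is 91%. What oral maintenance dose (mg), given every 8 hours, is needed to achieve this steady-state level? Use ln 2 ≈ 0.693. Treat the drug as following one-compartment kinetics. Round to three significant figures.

824 mg

Vd = 2.2 L/kg × 115 kg = 253.0 L
CL = 0.693 × Vd / t½ = 0.693 × 253.0 / 69.2 = 2.534 L/h
D = CL × Css × τ / F = 2.534 × 37 × 8 / 0.91 = 824.2 mg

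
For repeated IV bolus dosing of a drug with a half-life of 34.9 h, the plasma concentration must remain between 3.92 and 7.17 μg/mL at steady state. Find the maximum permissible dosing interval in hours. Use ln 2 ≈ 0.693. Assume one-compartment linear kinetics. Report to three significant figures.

k = 0.693 / t½ = 0.693 / 34.9 = 0.01986 h⁻¹
Between IV bolus doses, concentration decays as C = C₀·e^(−kτ), so C_peak/C_trough = e^(kτ).
τ_max = ln(C_peak/C_trough) / k = ln(7.17/3.92) / 0.01986 = 0.6038 / 0.01986 = 30.40 h

30.4 h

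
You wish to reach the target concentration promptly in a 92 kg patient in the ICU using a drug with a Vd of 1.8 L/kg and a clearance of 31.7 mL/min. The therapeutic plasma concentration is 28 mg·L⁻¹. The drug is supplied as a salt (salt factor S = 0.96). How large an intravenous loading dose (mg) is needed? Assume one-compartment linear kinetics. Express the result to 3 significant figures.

Total Vd = 1.8 × 92 = 165.6 L
Loading dose depends on Vd (not clearance): it fills the distribution volume.
LD = Vd × C / S = 165.6 × 28.00 / 0.96 = 4830 mg

4830 mg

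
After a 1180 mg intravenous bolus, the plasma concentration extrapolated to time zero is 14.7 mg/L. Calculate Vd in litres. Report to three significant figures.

Immediately after an IV bolus, C₀ = Dose / Vd, so Vd = Dose / C₀.
Vd = 1180 / 14.7 = 80.27 L

80.3 L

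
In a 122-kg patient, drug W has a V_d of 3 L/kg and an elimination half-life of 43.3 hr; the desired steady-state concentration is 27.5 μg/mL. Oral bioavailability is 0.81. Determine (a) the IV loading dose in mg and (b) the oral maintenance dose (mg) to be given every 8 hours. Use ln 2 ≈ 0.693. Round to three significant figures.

(a) 10100 mg; (b) 1590 mg

Total Vd = 3 × 122 = 366.0 L
LD = Vd × C = 366.0 × 27.5 = 10070 mg
CL = 0.693 × Vd / t½ = 0.693 × 366.0 / 43.3 = 5.858 L/h
D = CL × Css × τ / F = 5.858 × 27.5 × 8 / 0.81 = 1591 mg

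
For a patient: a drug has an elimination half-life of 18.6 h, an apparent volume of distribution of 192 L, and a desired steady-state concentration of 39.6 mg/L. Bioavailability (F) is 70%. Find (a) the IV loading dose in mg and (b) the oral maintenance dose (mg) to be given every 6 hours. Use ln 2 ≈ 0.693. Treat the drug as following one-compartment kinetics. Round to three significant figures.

LD = Vd × C = 192.0 × 39.6 = 7603 mg
CL = 0.693 × Vd / t½ = 0.693 × 192.0 / 18.6 = 7.154 L/h
D = CL × Css × τ / F = 7.154 × 39.6 × 6 / 0.7 = 2428 mg

(a) 7600 mg; (b) 2430 mg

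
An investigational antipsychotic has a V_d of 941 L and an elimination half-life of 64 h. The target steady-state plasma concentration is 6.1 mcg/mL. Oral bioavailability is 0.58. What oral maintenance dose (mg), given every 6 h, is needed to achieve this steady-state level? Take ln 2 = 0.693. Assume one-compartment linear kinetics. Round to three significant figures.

643 mg

CL = 0.693 × Vd / t½ = 0.693 × 941.0 / 64 = 10.19 L/h
D = CL × Css × τ / F = 10.19 × 6.1 × 6 / 0.58 = 643.0 mg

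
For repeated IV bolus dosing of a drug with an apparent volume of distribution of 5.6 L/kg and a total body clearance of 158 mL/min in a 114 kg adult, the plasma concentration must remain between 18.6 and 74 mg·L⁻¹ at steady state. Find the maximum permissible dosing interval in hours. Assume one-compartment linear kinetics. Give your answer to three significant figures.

93.0 h

Vd(total) = 114 kg × 5.6 L/kg = 638.4 L
CL = 158 mL/min = 158 × 0.06 = 9.480 L/h
k = CL / Vd = 9.480 / 638.4 = 0.01485 h⁻¹
Between IV bolus doses, concentration decays as C = C₀·e^(−kτ), so C_peak/C_trough = e^(kτ).
τ_max = ln(C_peak/C_trough) / k = ln(74/18.6) / 0.01485 = 1.381 / 0.01485 = 93.00 h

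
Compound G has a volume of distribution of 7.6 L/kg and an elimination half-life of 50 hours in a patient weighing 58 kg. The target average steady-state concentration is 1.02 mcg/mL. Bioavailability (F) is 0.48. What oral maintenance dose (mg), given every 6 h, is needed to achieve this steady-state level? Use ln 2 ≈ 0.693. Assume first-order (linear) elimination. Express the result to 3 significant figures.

77.9 mg

Total Vd = 7.6 × 58 = 440.8 L
CL = 0.693 × Vd / t½ = 0.693 × 440.8 / 50 = 6.109 L/h
D = CL × Css × τ / F = 6.109 × 1.02 × 6 / 0.48 = 77.89 mg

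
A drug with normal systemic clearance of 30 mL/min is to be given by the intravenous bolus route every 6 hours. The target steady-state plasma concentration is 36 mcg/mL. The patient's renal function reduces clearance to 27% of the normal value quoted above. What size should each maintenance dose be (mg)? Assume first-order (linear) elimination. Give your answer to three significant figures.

CL = 30 mL/min × 60/1000 = 1.800 L/h
Patient clearance = 0.27 × 1.800 = 0.4860 L/h
D = CL × Css × τ = 0.4860 × 36 × 6 = 105.0 mg

105 mg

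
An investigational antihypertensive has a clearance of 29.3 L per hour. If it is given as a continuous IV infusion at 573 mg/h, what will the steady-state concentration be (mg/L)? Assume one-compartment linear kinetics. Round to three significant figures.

19.6 mg/L

Css = rate / CL = 573 / 29.30 = 19.56 mg/L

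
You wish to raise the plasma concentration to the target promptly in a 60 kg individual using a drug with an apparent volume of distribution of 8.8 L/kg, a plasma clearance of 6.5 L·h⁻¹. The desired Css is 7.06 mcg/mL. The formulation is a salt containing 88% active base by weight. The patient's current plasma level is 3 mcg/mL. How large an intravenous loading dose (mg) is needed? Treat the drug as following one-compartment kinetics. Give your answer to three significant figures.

2440 mg

Vd = 8.8 L/kg × 60 kg = 528.0 L
Concentration deficit ΔC = 7.06 − 3 = 4.060 mg/L
LD = Vd × ΔC / S = 528.0 × 4.060 / 0.88 = 2436 mg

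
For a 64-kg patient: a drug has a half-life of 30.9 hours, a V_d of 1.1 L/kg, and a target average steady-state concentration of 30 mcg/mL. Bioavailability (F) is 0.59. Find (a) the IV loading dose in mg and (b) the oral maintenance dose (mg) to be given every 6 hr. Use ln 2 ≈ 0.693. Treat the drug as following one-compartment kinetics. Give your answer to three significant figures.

Total Vd = 1.1 × 64 = 70.40 L
LD = Vd × C = 70.40 × 30 = 2112 mg
CL = 0.693 × Vd / t½ = 0.693 × 70.40 / 30.9 = 1.579 L/h
D = CL × Css × τ / F = 1.579 × 30 × 6 / 0.59 = 481.7 mg

(a) 2110 mg; (b) 482 mg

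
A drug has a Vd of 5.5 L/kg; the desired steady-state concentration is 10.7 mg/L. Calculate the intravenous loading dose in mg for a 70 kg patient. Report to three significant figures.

4120 mg

Total Vd = 5.5 × 70 = 385.0 L
The loading dose fills Vd to the target concentration.
LD = Vd × C = 385.0 × 10.70 = 4120 mg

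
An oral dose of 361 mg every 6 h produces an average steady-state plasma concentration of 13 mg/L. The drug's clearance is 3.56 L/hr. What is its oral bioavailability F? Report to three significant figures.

0.769

F·D/τ = CL·Css at steady state → F = CL·Css·τ / D.
F = 3.56 × 13 × 6 / 361 = 0.769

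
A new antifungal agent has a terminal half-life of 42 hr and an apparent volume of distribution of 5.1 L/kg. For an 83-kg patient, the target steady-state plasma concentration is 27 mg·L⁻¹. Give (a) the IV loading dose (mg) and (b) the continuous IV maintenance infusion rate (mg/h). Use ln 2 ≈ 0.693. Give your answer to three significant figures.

(a) 11400 mg; (b) 189 mg/h

Vd = 5.1 L/kg × 83 kg = 423.3 L
LD = Vd × C = 423.3 × 27 = 11430 mg
CL = 0.693 × Vd / t½ = 0.693 × 423.3 / 42 = 6.984 L/h
Infusion rate = CL × Css = 6.984 × 27 = 188.6 mg/h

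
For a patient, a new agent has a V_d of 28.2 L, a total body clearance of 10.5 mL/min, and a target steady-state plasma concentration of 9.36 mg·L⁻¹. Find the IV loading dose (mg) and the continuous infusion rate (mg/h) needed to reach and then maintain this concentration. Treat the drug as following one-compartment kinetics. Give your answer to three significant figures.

(a) 264 mg; (b) 5.90 mg/h

Loading: fill Vd to C_target → 28.20 L × 9.36 mg/L = 264.0 mg
CL = 10.5 mL/min × 60/1000 = 0.6300 L/h
Maintenance infusion rate = CL × Css = 0.6300 × 9.36 = 5.897 mg/h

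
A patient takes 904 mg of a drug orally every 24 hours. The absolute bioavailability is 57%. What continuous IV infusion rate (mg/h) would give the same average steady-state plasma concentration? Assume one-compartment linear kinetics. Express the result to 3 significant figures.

21.5 mg/h

Equivalent systemic input: infusion rate = F·D/τ.
Rate = 0.57 × 904 / 24 = 21.47 mg/h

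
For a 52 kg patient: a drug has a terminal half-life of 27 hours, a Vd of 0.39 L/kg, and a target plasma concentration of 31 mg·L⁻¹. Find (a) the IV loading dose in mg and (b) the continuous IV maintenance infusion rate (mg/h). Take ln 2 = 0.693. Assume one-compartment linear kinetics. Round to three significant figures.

(a) 629 mg; (b) 16.1 mg/h

Vd(total) = 52 kg × 0.39 L/kg = 20.28 L
LD = Vd × C = 20.28 × 31 = 628.7 mg
CL = 0.693 × Vd / t½ = 0.693 × 20.28 / 27 = 0.5205 L/h
Infusion rate = CL × Css = 0.5205 × 31 = 16.14 mg/h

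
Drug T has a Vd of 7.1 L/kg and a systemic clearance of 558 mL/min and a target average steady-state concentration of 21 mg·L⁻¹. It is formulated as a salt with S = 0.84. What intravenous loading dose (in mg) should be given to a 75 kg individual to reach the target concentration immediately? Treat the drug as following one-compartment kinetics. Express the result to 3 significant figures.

Vd(total) = 75 kg × 7.1 L/kg = 532.5 L
LD = Vd × C / S = 532.5 × 21.00 / 0.84 = 13310 mg

13300 mg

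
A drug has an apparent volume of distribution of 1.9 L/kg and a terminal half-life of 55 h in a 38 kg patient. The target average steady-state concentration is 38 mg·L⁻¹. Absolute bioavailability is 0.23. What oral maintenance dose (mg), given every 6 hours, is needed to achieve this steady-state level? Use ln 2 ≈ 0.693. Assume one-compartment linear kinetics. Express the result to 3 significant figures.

902 mg

Total Vd = 1.9 × 38 = 72.20 L
CL = 0.693 × Vd / t½ = 0.693 × 72.20 / 55 = 0.9097 L/h
D = CL × Css × τ / F = 0.9097 × 38 × 6 / 0.23 = 901.8 mg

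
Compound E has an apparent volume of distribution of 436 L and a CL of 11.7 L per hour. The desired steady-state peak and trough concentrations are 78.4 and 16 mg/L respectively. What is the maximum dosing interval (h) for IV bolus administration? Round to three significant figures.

59.2 h

k = CL / Vd = 11.70 / 436.0 = 0.02683 h⁻¹
Between IV bolus doses, concentration decays as C = C₀·e^(−kτ), so C_peak/C_trough = e^(kτ).
τ_max = ln(C_peak/C_trough) / k = ln(78.4/16) / 0.02683 = 1.589 / 0.02683 = 59.22 h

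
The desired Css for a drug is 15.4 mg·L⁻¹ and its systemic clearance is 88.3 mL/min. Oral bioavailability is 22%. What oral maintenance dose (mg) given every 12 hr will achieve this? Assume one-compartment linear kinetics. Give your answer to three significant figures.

CL = 88.3 mL/min = 88.3 × 0.06 = 5.298 L/h
D = CL × Css × τ / F = 5.298 × 15.4 × 12 / 0.22 = 4450 mg

4450 mg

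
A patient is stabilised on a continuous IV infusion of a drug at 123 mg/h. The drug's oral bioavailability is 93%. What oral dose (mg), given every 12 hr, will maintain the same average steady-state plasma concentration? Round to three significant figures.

To maintain the same Css, the systemic dosing rate must be unchanged: F·D/τ = infusion rate.
D = rate × τ / F = 123 × 12 / 0.93 = 1587 mg

1590 mg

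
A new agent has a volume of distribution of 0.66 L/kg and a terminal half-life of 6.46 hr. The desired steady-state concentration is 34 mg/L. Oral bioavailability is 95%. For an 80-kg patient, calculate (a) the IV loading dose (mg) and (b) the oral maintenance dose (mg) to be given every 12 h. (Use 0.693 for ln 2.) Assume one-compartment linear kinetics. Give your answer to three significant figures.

Total Vd = 0.66 × 80 = 52.80 L
LD = Vd × C = 52.80 × 34 = 1795 mg
CL = 0.693 × Vd / t½ = 0.693 × 52.80 / 6.46 = 5.664 L/h
D = CL × Css × τ / F = 5.664 × 34 × 12 / 0.95 = 2433 mg

(a) 1800 mg; (b) 2430 mg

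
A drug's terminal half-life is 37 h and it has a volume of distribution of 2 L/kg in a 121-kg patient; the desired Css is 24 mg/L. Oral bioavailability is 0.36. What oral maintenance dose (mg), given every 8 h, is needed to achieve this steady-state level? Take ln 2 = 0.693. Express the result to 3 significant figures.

2420 mg

Total Vd = 2 × 121 = 242.0 L
CL = ln 2 · Vd / t½ = 0.693 × 242.0 / 37 = 4.533 L/h
D = CL × Css × τ / F = 4.533 × 24 × 8 / 0.36 = 2418 mg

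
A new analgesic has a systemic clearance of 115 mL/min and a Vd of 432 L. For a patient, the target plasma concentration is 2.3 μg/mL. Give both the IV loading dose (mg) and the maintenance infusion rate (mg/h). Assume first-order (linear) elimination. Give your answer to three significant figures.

(a) 994 mg; (b) 15.9 mg/h

LD = Vd · C_target = 432.0 × 2.3 = 993.6 mg
CL = 115 mL/min × 60/1000 = 6.900 L/h
Infusion rate = 6.900 L/h × 2.3 mg/L = 15.87 mg/h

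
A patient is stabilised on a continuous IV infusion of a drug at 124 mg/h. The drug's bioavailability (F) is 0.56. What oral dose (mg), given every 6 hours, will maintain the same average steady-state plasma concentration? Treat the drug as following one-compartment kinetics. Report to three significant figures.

To maintain the same Css, the systemic dosing rate must be unchanged: F·D/τ = infusion rate.
D = rate × τ / F = 124 × 6 / 0.56 = 1329 mg

1330 mg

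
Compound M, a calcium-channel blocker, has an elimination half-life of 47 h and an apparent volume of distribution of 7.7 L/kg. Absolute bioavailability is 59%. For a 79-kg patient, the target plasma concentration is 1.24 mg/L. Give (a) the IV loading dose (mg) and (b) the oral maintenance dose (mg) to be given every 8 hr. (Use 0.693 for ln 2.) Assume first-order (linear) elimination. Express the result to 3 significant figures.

Total Vd = 7.7 × 79 = 608.3 L
LD = Vd × C = 608.3 × 1.24 = 754.3 mg
CL = 0.693 × Vd / t½ = 0.693 × 608.3 / 47 = 8.969 L/h
D = CL × Css × τ / F = 8.969 × 1.24 × 8 / 0.59 = 150.8 mg

(a) 754 mg; (b) 151 mg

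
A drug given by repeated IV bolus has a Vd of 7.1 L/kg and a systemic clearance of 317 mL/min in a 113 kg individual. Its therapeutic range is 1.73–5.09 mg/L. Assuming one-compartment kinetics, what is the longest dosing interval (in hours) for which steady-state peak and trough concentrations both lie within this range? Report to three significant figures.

Total Vd = 7.1 × 113 = 802.3 L
CL = 317 mL/min × 60/1000 = 19.02 L/h
k = CL / Vd = 19.02 / 802.3 = 0.02371 h⁻¹
Between IV bolus doses, concentration decays as C = C₀·e^(−kτ), so C_peak/C_trough = e^(kτ).
τ_max = ln(C_peak/C_trough) / k = ln(5.09/1.73) / 0.02371 = 1.079 / 0.02371 = 45.51 h

45.5 h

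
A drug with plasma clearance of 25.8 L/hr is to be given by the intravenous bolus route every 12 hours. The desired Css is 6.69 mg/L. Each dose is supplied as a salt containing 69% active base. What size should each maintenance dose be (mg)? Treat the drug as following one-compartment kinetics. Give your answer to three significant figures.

At steady state, dose per interval replaces the amount cleared in that interval: S·D/τ = CL·Css.
D = CL × Css × τ / S = 25.80 × 6.69 × 12 / 0.69 = 3002 mg

3000 mg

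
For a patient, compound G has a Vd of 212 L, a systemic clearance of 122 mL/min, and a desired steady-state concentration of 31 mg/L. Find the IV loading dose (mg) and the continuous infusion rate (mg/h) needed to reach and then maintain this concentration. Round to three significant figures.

(a) 6570 mg; (b) 227 mg/h

Loading dose = Vd × C = 212.0 × 31 = 6572 mg
CL = 122 mL/min = 122 × 0.06 = 7.320 L/h
Maintenance: replace elimination → rate = CL × Css = 7.320 × 31 = 226.9 mg/h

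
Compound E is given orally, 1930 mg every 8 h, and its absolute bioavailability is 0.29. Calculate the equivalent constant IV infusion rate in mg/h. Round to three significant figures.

70.0 mg/h

Equivalent systemic input: infusion rate = F·D/τ.
Rate = 0.29 × 1930 / 8 = 69.96 mg/h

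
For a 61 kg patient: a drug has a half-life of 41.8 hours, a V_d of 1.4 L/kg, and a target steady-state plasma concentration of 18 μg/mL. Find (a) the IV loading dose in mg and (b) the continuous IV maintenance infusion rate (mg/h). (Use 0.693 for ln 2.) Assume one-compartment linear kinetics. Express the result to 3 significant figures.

Total Vd = 1.4 × 61 = 85.40 L
LD = Vd × C = 85.40 × 18 = 1537 mg
CL = 0.693 × Vd / t½ = 0.693 × 85.40 / 41.8 = 1.416 L/h
Infusion rate = CL × Css = 1.416 × 18 = 25.49 mg/h

(a) 1540 mg; (b) 25.5 mg/h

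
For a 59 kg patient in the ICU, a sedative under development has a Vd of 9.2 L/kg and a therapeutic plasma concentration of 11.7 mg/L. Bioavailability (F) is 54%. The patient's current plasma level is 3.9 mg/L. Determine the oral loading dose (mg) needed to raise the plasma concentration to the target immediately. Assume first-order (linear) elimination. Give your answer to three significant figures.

Vd = 9.2 L/kg × 59 kg = 542.8 L
Concentration deficit ΔC = 11.7 − 3.9 = 7.800 mg/L
LD = Vd × ΔC / F = 542.8 × 7.800 / 0.54 = 7840 mg

7840 mg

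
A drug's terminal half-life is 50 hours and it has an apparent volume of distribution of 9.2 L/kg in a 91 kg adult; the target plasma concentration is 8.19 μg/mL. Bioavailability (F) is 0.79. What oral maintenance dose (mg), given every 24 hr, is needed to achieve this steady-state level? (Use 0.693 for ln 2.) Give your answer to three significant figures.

2890 mg

Vd(total) = 91 kg × 9.2 L/kg = 837.2 L
CL = ln 2 · Vd / t½ = 0.693 × 837.2 / 50 = 11.60 L/h
D = CL × Css × τ / F = 11.60 × 8.19 × 24 / 0.79 = 2886 mg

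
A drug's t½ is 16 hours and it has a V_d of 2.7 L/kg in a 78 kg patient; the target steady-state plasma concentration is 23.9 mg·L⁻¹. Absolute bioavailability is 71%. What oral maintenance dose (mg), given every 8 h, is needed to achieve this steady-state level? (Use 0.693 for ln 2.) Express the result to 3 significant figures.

2460 mg

Vd(total) = 78 kg × 2.7 L/kg = 210.6 L
k = 0.693/16 = 0.04331 h⁻¹, so CL = k·Vd = 0.04331 × 210.6 = 9.121 L/h
D = CL × Css × τ / F = 9.121 × 23.9 × 8 / 0.71 = 2456 mg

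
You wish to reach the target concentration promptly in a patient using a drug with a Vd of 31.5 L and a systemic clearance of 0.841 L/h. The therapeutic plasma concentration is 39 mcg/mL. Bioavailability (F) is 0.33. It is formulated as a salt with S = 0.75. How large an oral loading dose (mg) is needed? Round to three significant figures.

The loading dose fills Vd to the target concentration; clearance is irrelevant here.
LD = Vd × C / F / S = 31.50 × 39.00 / 0.33 / 0.75 = 4964 mg

4960 mg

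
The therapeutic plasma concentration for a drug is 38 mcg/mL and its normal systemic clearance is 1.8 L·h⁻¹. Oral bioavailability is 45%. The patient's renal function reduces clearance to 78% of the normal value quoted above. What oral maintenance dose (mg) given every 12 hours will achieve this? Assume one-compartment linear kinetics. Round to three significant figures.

1420 mg

Patient clearance = 0.78 × 1.800 = 1.404 L/h
D = CL × Css × τ / F = 1.404 × 38 × 12 / 0.45 = 1423 mg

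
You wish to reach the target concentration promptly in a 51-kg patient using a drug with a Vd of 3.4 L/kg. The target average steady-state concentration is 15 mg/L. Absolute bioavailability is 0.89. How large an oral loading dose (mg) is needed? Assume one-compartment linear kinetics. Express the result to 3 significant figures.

Total Vd = 3.4 × 51 = 173.4 L
The loading dose fills Vd to the target concentration.
LD = Vd × C / F = 173.4 × 15.00 / 0.89 = 2922 mg

2920 mg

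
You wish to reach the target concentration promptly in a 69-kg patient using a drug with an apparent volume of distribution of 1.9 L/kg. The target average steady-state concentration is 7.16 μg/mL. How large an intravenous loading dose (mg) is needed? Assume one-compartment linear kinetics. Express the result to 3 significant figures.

939 mg

Vd = 1.9 L/kg × 69 kg = 131.1 L
The loading dose fills Vd to the target concentration.
LD = Vd × C = 131.1 × 7.160 = 938.7 mg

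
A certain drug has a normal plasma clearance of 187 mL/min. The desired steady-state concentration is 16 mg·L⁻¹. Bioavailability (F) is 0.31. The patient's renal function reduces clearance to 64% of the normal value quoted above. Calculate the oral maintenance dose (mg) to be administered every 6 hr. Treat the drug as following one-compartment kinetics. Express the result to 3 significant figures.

CL = 187 mL/min = 187 × 0.06 = 11.22 L/h
Patient clearance = 0.64 × 11.22 = 7.181 L/h
D = CL × Css × τ / F = 7.181 × 16 × 6 / 0.31 = 2224 mg

2220 mg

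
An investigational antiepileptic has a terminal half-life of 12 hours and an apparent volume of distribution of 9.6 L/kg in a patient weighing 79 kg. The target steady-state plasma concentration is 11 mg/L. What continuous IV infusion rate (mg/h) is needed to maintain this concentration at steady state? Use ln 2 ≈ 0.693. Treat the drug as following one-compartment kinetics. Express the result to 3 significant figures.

482 mg/h

Total Vd = 9.6 × 79 = 758.4 L
k = 0.693/12 = 0.05775 h⁻¹, so CL = k·Vd = 0.05775 × 758.4 = 43.80 L/h
Infusion rate = CL × Css = 43.80 × 11 = 481.8 mg/h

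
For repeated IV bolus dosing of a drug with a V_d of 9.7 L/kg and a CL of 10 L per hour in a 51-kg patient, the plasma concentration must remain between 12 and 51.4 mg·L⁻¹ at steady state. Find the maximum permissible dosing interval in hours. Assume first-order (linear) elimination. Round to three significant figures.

72.0 h

Vd(total) = 51 kg × 9.7 L/kg = 494.7 L
k = CL / Vd = 10.00 / 494.7 = 0.02021 h⁻¹
Between IV bolus doses, concentration decays as C = C₀·e^(−kτ), so C_peak/C_trough = e^(kτ).
τ_max = ln(C_peak/C_trough) / k = ln(51.4/12) / 0.02021 = 1.455 / 0.02021 = 71.99 h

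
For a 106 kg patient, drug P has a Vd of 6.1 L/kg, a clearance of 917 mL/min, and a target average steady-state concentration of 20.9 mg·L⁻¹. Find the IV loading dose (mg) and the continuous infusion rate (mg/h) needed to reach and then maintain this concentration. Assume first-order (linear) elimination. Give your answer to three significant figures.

(a) 13500 mg; (b) 1150 mg/h

Vd(total) = 106 kg × 6.1 L/kg = 646.6 L
LD = Vd · C_target = 646.6 × 20.9 = 13510 mg
Convert clearance: 917 mL/min × 60 min/h ÷ 1000 mL/L = 55.02 L/h
Infusion rate = 55.02 L/h × 20.9 mg/L = 1150 mg/h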